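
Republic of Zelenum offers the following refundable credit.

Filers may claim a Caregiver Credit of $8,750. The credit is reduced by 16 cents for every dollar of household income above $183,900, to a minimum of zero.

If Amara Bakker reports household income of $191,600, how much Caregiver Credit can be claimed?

Caregiver Credit: 16% of the $7,700 excess over $183,900 is $1,232; credit = $8,750 − $1,232 = $7,518.

$7,518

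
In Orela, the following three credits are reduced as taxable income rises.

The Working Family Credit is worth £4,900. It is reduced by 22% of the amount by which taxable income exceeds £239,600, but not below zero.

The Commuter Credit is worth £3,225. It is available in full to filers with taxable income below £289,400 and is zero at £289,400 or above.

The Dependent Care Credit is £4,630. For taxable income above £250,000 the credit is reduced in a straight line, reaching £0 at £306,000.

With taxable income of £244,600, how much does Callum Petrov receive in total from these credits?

Working Family Credit: 22% of the £5,000 excess over £239,600 is £1,100; credit = £4,900 − £1,100 = £3,800.
Commuter Credit: £244,600 is below the £289,400 cutoff, so the full £3,225 applies.
Dependent Care Credit: £244,600 is at or below the £250,000 threshold, so the full £4,630 applies.
Total: £3,800 + £3,225 + £4,630 = £11,655.

£11,655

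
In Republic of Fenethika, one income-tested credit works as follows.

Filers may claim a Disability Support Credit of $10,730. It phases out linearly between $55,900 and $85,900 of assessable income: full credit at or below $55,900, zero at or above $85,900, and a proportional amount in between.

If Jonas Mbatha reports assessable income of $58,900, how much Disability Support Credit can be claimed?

Disability Support Credit: $58,900 is $3,000 into a $30,000 phase-out range, leaving 27,000/30,000 of the credit: $10,730 × 27,000/30,000 = $9,657.

$9,657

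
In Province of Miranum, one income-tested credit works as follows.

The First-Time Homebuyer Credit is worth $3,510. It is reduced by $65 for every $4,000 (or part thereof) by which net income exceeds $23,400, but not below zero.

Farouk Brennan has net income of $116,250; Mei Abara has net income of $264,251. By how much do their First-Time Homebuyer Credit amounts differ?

$1,950

Farouk ($116,250): First-Time Homebuyer Credit: income exceeds $23,400 by $92,850, which is 24 full-or-partial $4,000 increments; reduction = 24 × $65 = $1,560, leaving $1,950.
Mei ($264,251): First-Time Homebuyer Credit: income exceeds $23,400 by $240,851 → 61 increments × $65 = $3,965 ≥ base, so the credit is $0.
Difference: |$1,950 − $0| = $1,950.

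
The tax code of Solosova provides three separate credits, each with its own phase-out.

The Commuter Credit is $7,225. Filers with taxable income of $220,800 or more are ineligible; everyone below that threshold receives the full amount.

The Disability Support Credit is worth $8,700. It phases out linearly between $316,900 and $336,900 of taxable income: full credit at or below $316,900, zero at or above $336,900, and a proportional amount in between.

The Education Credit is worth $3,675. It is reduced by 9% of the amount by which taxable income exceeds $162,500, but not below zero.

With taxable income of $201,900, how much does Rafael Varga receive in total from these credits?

$16,054

Commuter Credit: $201,900 is below the $220,800 cutoff, so the full $7,225 applies.
Disability Support Credit: $201,900 is at or below the $316,900 threshold, so the full $8,700 applies.
Education Credit: 9% of the $39,400 excess over $162,500 is $3,546; credit = $3,675 − $3,546 = $129.
Total: $7,225 + $8,700 + $129 = $16,054.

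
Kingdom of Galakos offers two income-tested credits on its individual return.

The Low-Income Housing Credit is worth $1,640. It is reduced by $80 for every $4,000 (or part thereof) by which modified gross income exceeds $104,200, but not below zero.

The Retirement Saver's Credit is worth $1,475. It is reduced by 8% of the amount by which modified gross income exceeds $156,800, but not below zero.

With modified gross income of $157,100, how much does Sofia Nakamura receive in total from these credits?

$1,971

Low-Income Housing Credit: income exceeds $104,200 by $52,900, which is 14 full-or-partial $4,000 increments; reduction = 14 × $80 = $1,120, leaving $520.
Retirement Saver's Credit: 8% of the $300 excess over $156,800 is $24; credit = $1,475 − $24 = $1,451.
Total: $520 + $1,451 = $1,971.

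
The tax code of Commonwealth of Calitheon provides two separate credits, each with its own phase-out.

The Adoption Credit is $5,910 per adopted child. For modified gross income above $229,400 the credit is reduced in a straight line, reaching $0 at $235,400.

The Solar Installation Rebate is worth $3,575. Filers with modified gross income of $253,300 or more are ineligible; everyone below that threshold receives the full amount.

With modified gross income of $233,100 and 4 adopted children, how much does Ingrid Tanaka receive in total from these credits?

$12,637

Adoption Credit: base = 4 × $5,910 = $23,640. $233,100 is $3,700 into a $6,000 phase-out range, leaving 2,300/6,000 of the credit: $23,640 × 2,300/6,000 = $9,062.
Solar Installation Rebate: $233,100 is below the $253,300 cutoff, so the full $3,575 applies.
Total: $9,062 + $3,575 = $12,637.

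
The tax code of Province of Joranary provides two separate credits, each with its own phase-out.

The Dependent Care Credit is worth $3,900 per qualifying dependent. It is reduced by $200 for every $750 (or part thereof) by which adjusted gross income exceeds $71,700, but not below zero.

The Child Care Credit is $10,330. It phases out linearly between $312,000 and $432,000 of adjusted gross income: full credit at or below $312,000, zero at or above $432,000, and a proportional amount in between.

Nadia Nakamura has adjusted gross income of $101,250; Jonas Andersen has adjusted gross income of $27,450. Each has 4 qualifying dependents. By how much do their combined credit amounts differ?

$8,000

Nadia ($101,250): Dependent Care Credit: base = 4 × $3,900 = $15,600. income exceeds $71,700 by $29,550, which is 40 full-or-partial $750 increments; reduction = 40 × $200 = $8,000, leaving $7,600. Child Care Credit: $101,250 is at or below the $312,000 threshold, so the full $10,330 applies. total $7,600 + $10,330 = $17,930
Jonas ($27,450): Dependent Care Credit: base = 4 × $3,900 = $15,600. $27,450 is at or below the $71,700 threshold, so the full $15,600 applies. Child Care Credit: $27,450 is at or below the $312,000 threshold, so the full $10,330 applies. total $15,600 + $10,330 = $25,930
Difference: |$17,930 − $25,930| = $8,000.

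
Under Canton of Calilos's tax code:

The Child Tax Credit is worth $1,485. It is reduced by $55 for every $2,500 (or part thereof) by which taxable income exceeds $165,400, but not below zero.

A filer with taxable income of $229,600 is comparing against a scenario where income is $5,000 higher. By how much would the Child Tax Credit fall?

$55

At $229,600 — income exceeds $165,400 by $64,200, which is 26 full-or-partial $2,500 increments; reduction = 26 × $55 = $1,430, leaving $55.
At $234,600 — income exceeds $165,400 by $69,200 → 28 increments × $55 = $1,540 ≥ base, so the credit is $0.
Lost: $55 − $0 = $55.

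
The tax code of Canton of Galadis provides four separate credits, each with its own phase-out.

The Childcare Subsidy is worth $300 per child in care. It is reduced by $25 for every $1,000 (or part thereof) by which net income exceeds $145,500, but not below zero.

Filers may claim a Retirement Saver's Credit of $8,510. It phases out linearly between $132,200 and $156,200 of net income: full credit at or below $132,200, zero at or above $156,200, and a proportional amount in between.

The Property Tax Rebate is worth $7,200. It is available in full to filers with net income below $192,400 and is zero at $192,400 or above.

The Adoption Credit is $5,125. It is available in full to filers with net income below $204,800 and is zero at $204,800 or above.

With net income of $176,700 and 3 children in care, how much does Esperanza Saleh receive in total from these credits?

Childcare Subsidy: base = 3 × $300 = $900. income exceeds $145,500 by $31,200, which is 32 full-or-partial $1,000 increments; reduction = 32 × $25 = $800, leaving $100.
Retirement Saver's Credit: $176,700 is at or above $156,200, so the credit is $0.
Property Tax Rebate: $176,700 is below the $192,400 cutoff, so the full $7,200 applies.
Adoption Credit: $176,700 is below the $204,800 cutoff, so the full $5,125 applies.
Total: $100 + $0 + $7,200 + $5,125 = $12,425.

$12,425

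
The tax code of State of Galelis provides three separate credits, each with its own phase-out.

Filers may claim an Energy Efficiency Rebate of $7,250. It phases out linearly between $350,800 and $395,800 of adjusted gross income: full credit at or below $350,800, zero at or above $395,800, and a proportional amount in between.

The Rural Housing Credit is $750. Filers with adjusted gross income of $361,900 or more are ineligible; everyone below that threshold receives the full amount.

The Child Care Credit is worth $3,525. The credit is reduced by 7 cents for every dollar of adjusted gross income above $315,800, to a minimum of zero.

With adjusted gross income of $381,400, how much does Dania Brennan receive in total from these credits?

$2,320

Energy Efficiency Rebate: $381,400 is $30,600 into a $45,000 phase-out range, leaving 14,400/45,000 of the credit: $7,250 × 14,400/45,000 = $2,320.
Rural Housing Credit: $381,400 meets or exceeds the $361,900 cutoff, so the credit is $0.
Child Care Credit: 7% of the $65,600 excess over $315,800 is $4,592 ≥ base, so the credit is $0.
Total: $2,320 + $0 + $0 = $2,320.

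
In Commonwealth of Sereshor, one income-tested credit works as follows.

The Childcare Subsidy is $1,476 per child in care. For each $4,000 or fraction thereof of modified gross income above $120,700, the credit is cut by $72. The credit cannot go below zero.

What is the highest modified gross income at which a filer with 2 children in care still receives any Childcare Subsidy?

Full credit = 2 × $1,476 = $2,952.
After 40 increments the reduction is 40 × $72 = $2,880, leaving $72; one more increment wipes it out. Increment 40 ends at excess 40 × $4,000 = $160,000, so the highest qualifying income is $120,700 + $160,000 = $280,700.

$280,700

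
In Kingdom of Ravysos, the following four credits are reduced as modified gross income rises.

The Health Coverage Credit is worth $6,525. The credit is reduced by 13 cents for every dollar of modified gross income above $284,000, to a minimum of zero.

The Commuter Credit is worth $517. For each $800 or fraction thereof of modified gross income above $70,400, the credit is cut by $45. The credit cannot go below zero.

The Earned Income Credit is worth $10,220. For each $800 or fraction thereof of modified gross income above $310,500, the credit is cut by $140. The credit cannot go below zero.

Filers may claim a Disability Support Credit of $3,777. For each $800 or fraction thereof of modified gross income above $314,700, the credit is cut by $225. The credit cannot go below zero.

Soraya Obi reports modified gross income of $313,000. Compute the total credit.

Health Coverage Credit: 13% of the $29,000 excess over $284,000 is $3,770; credit = $6,525 − $3,770 = $2,755.
Commuter Credit: income exceeds $70,400 by $242,600 → 304 increments × $45 = $13,680 ≥ base, so the credit is $0.
Earned Income Credit: income exceeds $310,500 by $2,500, which is 4 full-or-partial $800 increments; reduction = 4 × $140 = $560, leaving $9,660.
Disability Support Credit: $313,000 is at or below the $314,700 threshold, so the full $3,777 applies.
Total: $2,755 + $0 + $9,660 + $3,777 = $16,192.

$16,192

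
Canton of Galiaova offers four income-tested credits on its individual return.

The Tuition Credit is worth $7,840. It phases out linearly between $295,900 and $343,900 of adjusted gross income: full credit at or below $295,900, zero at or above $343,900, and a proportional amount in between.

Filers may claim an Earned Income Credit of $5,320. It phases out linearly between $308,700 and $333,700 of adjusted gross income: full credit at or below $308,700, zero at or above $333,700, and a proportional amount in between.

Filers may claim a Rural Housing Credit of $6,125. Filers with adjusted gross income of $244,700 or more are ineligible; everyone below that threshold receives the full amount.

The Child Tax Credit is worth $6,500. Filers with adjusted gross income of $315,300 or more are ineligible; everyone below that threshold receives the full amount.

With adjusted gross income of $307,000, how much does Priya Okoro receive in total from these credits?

Tuition Credit: $307,000 is $11,100 into a $48,000 phase-out range, leaving 36,900/48,000 of the credit: $7,840 × 36,900/48,000 = $6,027.
Earned Income Credit: $307,000 is at or below the $308,700 threshold, so the full $5,320 applies.
Rural Housing Credit: $307,000 meets or exceeds the $244,700 cutoff, so the credit is $0.
Child Tax Credit: $307,000 is below the $315,300 cutoff, so the full $6,500 applies.
Total: $6,027 + $5,320 + $0 + $6,500 = $17,847.

$17,847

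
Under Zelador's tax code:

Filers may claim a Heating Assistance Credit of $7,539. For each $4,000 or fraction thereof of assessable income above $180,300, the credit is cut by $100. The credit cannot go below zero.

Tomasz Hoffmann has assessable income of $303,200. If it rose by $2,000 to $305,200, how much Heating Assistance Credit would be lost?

At $303,200 — income exceeds $180,300 by $122,900, which is 31 full-or-partial $4,000 increments; reduction = 31 × $100 = $3,100, leaving $4,439.
At $305,200 — income exceeds $180,300 by $124,900, which is 32 full-or-partial $4,000 increments; reduction = 32 × $100 = $3,200, leaving $4,339.
Lost: $4,439 − $4,339 = $100.

$100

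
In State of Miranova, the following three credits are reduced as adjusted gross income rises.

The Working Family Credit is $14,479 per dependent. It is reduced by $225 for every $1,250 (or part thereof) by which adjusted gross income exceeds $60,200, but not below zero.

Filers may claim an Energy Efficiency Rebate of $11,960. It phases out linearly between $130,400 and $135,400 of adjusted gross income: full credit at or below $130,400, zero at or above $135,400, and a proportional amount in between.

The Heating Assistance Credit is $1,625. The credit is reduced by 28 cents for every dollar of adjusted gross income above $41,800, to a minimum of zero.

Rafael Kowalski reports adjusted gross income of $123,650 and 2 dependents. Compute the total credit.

Working Family Credit: base = 2 × $14,479 = $28,958. income exceeds $60,200 by $63,450, which is 51 full-or-partial $1,250 increments; reduction = 51 × $225 = $11,475, leaving $17,483.
Energy Efficiency Rebate: $123,650 is at or below the $130,400 threshold, so the full $11,960 applies.
Heating Assistance Credit: 28% of the $81,850 excess over $41,800 is $22,918 ≥ base, so the credit is $0.
Total: $17,483 + $11,960 + $0 = $29,443.

$29,443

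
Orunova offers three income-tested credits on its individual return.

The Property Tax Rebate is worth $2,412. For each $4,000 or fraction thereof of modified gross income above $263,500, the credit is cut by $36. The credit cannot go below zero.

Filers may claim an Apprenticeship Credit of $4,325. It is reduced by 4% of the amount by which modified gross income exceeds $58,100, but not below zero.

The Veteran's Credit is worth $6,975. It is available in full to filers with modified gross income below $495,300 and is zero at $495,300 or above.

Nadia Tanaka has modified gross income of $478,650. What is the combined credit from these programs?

Property Tax Rebate: income exceeds $263,500 by $215,150, which is 54 full-or-partial $4,000 increments; reduction = 54 × $36 = $1,944, leaving $468.
Apprenticeship Credit: 4% of the $420,550 excess over $58,100 is $16,822 ≥ base, so the credit is $0.
Veteran's Credit: $478,650 is below the $495,300 cutoff, so the full $6,975 applies.
Total: $468 + $0 + $6,975 = $7,443.

$7,443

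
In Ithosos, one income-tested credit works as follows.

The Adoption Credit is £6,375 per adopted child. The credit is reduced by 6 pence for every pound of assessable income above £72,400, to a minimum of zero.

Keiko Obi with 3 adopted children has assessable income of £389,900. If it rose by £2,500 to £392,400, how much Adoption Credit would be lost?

At £389,900 — base = 3 × £6,375 = £19,125. 6% of the £317,500 excess over £72,400 is £19,050; credit = £19,125 − £19,050 = £75.
At £392,400 — base = 3 × £6,375 = £19,125. 6% of the £320,000 excess over £72,400 is £19,200 ≥ base, so the credit is £0.
Lost: £75 − £0 = £75.

£75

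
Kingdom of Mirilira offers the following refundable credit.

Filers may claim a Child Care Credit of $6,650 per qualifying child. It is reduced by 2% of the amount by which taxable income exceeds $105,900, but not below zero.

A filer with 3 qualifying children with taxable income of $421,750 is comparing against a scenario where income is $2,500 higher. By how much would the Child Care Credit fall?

$50

At $421,750 — base = 3 × $6,650 = $19,950. 2% of the $315,850 excess over $105,900 is $6,317; credit = $19,950 − $6,317 = $13,633.
At $424,250 — base = 3 × $6,650 = $19,950. 2% of the $318,350 excess over $105,900 is $6,367; credit = $19,950 − $6,367 = $13,583.
Lost: $13,633 − $13,583 = $50.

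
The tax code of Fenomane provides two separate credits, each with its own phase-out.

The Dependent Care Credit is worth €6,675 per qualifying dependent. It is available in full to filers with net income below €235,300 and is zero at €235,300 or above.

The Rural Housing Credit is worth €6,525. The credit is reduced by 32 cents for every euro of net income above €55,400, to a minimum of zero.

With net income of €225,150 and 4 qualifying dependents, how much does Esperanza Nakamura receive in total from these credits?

Dependent Care Credit: base = 4 × €6,675 = €26,700. €225,150 is below the €235,300 cutoff, so the full €26,700 applies.
Rural Housing Credit: 32% of the €169,750 excess over €55,400 is €54,320 ≥ base, so the credit is €0.
Total: €26,700 + €0 = €26,700.

€26,700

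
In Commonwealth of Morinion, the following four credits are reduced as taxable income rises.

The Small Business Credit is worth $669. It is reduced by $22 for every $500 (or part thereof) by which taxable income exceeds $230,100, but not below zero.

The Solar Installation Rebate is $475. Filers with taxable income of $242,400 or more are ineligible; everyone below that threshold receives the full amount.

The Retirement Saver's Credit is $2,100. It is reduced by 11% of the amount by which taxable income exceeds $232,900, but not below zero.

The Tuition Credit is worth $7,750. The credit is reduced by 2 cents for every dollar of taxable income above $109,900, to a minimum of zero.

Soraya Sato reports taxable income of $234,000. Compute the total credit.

Small Business Credit: income exceeds $230,100 by $3,900, which is 8 full-or-partial $500 increments; reduction = 8 × $22 = $176, leaving $493.
Solar Installation Rebate: $234,000 is below the $242,400 cutoff, so the full $475 applies.
Retirement Saver's Credit: 11% of the $1,100 excess over $232,900 is $121; credit = $2,100 − $121 = $1,979.
Tuition Credit: 2% of the $124,100 excess over $109,900 is $2,482; credit = $7,750 − $2,482 = $5,268.
Total: $493 + $475 + $1,979 + $5,268 = $8,215.

$8,215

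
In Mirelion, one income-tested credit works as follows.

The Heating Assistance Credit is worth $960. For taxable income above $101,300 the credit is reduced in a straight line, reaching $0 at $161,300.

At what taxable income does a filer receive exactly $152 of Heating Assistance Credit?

$151,800

$152 is 152/960 of the full $960, so 808/960 of the $60,000 range has been used: income = $101,300 + $60,000 × 808/960 = $151,800.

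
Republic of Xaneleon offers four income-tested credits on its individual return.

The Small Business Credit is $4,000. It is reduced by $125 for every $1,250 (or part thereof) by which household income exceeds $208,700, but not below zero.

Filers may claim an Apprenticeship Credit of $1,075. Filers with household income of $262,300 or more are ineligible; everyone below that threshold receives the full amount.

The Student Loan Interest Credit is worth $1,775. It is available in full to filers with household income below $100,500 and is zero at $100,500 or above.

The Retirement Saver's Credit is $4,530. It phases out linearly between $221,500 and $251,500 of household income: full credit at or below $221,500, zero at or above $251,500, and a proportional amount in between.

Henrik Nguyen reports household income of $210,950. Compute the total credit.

$9,355

Small Business Credit: income exceeds $208,700 by $2,250, which is 2 full-or-partial $1,250 increments; reduction = 2 × $125 = $250, leaving $3,750.
Apprenticeship Credit: $210,950 is below the $262,300 cutoff, so the full $1,075 applies.
Student Loan Interest Credit: $210,950 meets or exceeds the $100,500 cutoff, so the credit is $0.
Retirement Saver's Credit: $210,950 is at or below the $221,500 threshold, so the full $4,530 applies.
Total: $3,750 + $1,075 + $0 + $4,530 = $9,355.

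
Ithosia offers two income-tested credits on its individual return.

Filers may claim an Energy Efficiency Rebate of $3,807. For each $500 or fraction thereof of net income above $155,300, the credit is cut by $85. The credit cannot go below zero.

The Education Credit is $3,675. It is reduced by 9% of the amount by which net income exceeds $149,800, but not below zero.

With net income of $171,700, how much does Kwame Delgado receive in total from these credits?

Energy Efficiency Rebate: income exceeds $155,300 by $16,400, which is 33 full-or-partial $500 increments; reduction = 33 × $85 = $2,805, leaving $1,002.
Education Credit: 9% of the $21,900 excess over $149,800 is $1,971; credit = $3,675 − $1,971 = $1,704.
Total: $1,002 + $1,704 = $2,706.

$2,706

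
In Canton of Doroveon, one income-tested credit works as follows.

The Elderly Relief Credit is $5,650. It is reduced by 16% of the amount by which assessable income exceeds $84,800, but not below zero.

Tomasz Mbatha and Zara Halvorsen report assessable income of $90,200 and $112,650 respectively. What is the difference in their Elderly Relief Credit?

Tomasz ($90,200): Elderly Relief Credit: 16% of the $5,400 excess over $84,800 is $864; credit = $5,650 − $864 = $4,786.
Zara ($112,650): Elderly Relief Credit: 16% of the $27,850 excess over $84,800 is $4,456; credit = $5,650 − $4,456 = $1,194.
Difference: |$4,786 − $1,194| = $3,592.

$3,592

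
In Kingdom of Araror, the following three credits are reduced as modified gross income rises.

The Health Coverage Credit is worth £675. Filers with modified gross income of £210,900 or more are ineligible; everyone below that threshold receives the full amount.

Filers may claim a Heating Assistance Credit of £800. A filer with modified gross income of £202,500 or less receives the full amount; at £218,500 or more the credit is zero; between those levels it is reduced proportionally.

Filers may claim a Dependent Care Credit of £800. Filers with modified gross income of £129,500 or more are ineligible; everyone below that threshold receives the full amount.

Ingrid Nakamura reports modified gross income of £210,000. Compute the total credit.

Health Coverage Credit: £210,000 is below the £210,900 cutoff, so the full £675 applies.
Heating Assistance Credit: £210,000 is £7,500 into a £16,000 phase-out range, leaving 8,500/16,000 of the credit: £800 × 8,500/16,000 = £425.
Dependent Care Credit: £210,000 meets or exceeds the £129,500 cutoff, so the credit is £0.
Total: £675 + £425 + £0 = £1,100.

£1,100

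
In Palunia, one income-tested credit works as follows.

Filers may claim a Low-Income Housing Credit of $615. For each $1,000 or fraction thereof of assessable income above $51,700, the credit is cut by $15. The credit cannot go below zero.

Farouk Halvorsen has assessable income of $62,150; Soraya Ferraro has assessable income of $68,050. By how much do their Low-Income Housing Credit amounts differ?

Farouk ($62,150): Low-Income Housing Credit: income exceeds $51,700 by $10,450, which is 11 full-or-partial $1,000 increments; reduction = 11 × $15 = $165, leaving $450.
Soraya ($68,050): Low-Income Housing Credit: income exceeds $51,700 by $16,350, which is 17 full-or-partial $1,000 increments; reduction = 17 × $15 = $255, leaving $360.
Difference: |$450 − $360| = $90.

$90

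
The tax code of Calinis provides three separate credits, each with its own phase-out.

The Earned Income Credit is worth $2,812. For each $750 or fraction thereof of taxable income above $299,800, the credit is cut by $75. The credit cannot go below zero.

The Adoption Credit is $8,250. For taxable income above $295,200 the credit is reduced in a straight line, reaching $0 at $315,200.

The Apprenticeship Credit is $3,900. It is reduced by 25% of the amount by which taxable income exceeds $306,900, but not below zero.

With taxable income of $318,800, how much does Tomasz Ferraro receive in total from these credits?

Earned Income Credit: income exceeds $299,800 by $19,000, which is 26 full-or-partial $750 increments; reduction = 26 × $75 = $1,950, leaving $862.
Adoption Credit: $318,800 is at or above $315,200, so the credit is $0.
Apprenticeship Credit: 25% of the $11,900 excess over $306,900 is $2,975; credit = $3,900 − $2,975 = $925.
Total: $862 + $0 + $925 = $1,787.

$1,787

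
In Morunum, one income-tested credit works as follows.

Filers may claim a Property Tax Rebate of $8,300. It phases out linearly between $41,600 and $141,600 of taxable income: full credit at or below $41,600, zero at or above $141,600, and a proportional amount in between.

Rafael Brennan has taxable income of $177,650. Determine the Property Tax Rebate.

Property Tax Rebate: $177,650 is at or above $141,600, so the credit is $0.

$0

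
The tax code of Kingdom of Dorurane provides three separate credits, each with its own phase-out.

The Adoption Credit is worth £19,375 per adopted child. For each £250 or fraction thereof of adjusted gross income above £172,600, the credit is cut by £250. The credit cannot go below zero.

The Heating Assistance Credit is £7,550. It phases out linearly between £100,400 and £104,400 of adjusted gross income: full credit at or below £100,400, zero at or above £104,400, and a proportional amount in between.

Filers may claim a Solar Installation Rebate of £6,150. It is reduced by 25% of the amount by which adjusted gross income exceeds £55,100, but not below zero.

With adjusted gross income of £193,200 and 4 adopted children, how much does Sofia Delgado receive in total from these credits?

Adoption Credit: base = 4 × £19,375 = £77,500. income exceeds £172,600 by £20,600, which is 83 full-or-partial £250 increments; reduction = 83 × £250 = £20,750, leaving £56,750.
Heating Assistance Credit: £193,200 is at or above £104,400, so the credit is £0.
Solar Installation Rebate: 25% of the £138,100 excess over £55,100 is £34,525 ≥ base, so the credit is £0.
Total: £56,750 + £0 + £0 = £56,750.

£56,750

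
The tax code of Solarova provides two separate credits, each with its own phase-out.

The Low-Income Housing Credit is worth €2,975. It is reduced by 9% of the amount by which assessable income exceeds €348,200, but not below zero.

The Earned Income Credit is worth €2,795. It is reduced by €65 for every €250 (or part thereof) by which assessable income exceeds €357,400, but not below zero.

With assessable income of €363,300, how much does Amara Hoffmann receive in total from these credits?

Low-Income Housing Credit: 9% of the €15,100 excess over €348,200 is €1,359; credit = €2,975 − €1,359 = €1,616.
Earned Income Credit: income exceeds €357,400 by €5,900, which is 24 full-or-partial €250 increments; reduction = 24 × €65 = €1,560, leaving €1,235.
Total: €1,616 + €1,235 = €2,851.

€2,851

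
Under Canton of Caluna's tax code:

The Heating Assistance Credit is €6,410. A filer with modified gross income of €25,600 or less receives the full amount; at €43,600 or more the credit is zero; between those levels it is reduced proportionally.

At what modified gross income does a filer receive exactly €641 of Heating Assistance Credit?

€641 is 641/6,410 of the full €6,410, so 5,769/6,410 of the €18,000 range has been used: income = €25,600 + €18,000 × 5,769/6,410 = €41,800.

€41,800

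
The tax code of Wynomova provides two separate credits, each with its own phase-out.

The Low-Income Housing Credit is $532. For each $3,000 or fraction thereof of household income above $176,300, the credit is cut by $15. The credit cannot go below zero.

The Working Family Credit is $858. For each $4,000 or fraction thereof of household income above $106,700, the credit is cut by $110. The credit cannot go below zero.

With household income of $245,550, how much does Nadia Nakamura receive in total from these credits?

$172

Low-Income Housing Credit: income exceeds $176,300 by $69,250, which is 24 full-or-partial $3,000 increments; reduction = 24 × $15 = $360, leaving $172.
Working Family Credit: income exceeds $106,700 by $138,850 → 35 increments × $110 = $3,850 ≥ base, so the credit is $0.
Total: $172 + $0 = $172.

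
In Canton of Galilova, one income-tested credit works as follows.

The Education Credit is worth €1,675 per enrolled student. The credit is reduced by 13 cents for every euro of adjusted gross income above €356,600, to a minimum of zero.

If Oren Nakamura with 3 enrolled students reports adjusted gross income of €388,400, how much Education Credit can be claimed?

€891

Education Credit: base = 3 × €1,675 = €5,025. 13% of the €31,800 excess over €356,600 is €4,134; credit = €5,025 − €4,134 = €891.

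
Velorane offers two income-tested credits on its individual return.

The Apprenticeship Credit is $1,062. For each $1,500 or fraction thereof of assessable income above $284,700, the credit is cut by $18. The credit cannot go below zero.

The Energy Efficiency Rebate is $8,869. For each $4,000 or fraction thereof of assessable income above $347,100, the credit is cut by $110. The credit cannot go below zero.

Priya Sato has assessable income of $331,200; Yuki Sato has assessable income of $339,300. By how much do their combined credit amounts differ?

$108

Priya ($331,200): Apprenticeship Credit: income exceeds $284,700 by $46,500, which is 31 full-or-partial $1,500 increments; reduction = 31 × $18 = $558, leaving $504. Energy Efficiency Rebate: $331,200 is at or below the $347,100 threshold, so the full $8,869 applies. total $504 + $8,869 = $9,373
Yuki ($339,300): Apprenticeship Credit: income exceeds $284,700 by $54,600, which is 37 full-or-partial $1,500 increments; reduction = 37 × $18 = $666, leaving $396. Energy Efficiency Rebate: $339,300 is at or below the $347,100 threshold, so the full $8,869 applies. total $396 + $8,869 = $9,265
Difference: |$9,373 − $9,265| = $108.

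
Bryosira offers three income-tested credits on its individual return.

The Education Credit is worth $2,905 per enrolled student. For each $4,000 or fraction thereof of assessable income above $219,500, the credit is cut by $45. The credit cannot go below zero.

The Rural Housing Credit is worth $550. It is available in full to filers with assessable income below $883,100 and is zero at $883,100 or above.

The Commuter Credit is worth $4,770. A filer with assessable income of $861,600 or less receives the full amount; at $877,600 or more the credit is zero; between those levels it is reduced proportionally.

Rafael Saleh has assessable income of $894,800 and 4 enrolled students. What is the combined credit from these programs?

Education Credit: base = 4 × $2,905 = $11,620. income exceeds $219,500 by $675,300, which is 169 full-or-partial $4,000 increments; reduction = 169 × $45 = $7,605, leaving $4,015.
Rural Housing Credit: $894,800 meets or exceeds the $883,100 cutoff, so the credit is $0.
Commuter Credit: $894,800 is at or above $877,600, so the credit is $0.
Total: $4,015 + $0 + $0 = $4,015.

$4,015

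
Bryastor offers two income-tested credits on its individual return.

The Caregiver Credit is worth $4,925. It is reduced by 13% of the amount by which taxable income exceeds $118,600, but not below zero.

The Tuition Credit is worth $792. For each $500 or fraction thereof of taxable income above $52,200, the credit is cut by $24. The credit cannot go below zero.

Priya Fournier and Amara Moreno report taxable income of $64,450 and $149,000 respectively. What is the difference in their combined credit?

$4,144

Priya ($64,450): Caregiver Credit: $64,450 is at or below the $118,600 threshold, so the full $4,925 applies. Tuition Credit: income exceeds $52,200 by $12,250, which is 25 full-or-partial $500 increments; reduction = 25 × $24 = $600, leaving $192. total $4,925 + $192 = $5,117
Amara ($149,000): Caregiver Credit: 13% of the $30,400 excess over $118,600 is $3,952; credit = $4,925 − $3,952 = $973. Tuition Credit: income exceeds $52,200 by $96,800 → 194 increments × $24 = $4,656 ≥ base, so the credit is $0. total $973 + $0 = $973
Difference: |$5,117 − $973| = $4,144.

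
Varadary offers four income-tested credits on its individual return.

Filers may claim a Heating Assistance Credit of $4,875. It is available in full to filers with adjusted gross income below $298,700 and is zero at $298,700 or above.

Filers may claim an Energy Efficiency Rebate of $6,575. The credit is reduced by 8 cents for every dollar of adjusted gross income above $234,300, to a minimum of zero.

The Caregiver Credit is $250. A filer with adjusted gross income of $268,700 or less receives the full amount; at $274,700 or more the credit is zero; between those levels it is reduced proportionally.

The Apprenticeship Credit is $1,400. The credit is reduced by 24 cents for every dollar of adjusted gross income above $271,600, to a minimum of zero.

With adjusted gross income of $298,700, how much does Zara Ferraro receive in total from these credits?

Heating Assistance Credit: $298,700 meets or exceeds the $298,700 cutoff, so the credit is $0.
Energy Efficiency Rebate: 8% of the $64,400 excess over $234,300 is $5,152; credit = $6,575 − $5,152 = $1,423.
Caregiver Credit: $298,700 is at or above $274,700, so the credit is $0.
Apprenticeship Credit: 24% of the $27,100 excess over $271,600 is $6,504 ≥ base, so the credit is $0.
Total: $0 + $1,423 + $0 + $0 = $1,423.

$1,423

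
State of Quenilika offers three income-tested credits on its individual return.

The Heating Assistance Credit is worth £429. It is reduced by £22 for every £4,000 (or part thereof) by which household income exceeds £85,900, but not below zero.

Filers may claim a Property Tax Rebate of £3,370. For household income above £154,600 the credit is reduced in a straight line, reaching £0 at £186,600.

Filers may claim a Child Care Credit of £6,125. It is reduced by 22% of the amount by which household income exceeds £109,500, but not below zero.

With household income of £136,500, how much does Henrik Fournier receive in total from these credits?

£3,698

Heating Assistance Credit: income exceeds £85,900 by £50,600, which is 13 full-or-partial £4,000 increments; reduction = 13 × £22 = £286, leaving £143.
Property Tax Rebate: £136,500 is at or below the £154,600 threshold, so the full £3,370 applies.
Child Care Credit: 22% of the £27,000 excess over £109,500 is £5,940; credit = £6,125 − £5,940 = £185.
Total: £143 + £3,370 + £185 = £3,698.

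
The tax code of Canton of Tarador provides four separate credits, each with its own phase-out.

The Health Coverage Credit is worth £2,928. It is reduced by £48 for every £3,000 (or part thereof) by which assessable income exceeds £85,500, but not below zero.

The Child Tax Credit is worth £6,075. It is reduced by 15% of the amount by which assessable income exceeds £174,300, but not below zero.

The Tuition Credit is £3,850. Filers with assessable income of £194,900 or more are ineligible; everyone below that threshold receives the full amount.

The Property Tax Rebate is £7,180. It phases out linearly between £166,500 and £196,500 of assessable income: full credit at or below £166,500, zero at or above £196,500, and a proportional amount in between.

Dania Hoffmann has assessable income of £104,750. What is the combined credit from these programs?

Health Coverage Credit: income exceeds £85,500 by £19,250, which is 7 full-or-partial £3,000 increments; reduction = 7 × £48 = £336, leaving £2,592.
Child Tax Credit: £104,750 is at or below the £174,300 threshold, so the full £6,075 applies.
Tuition Credit: £104,750 is below the £194,900 cutoff, so the full £3,850 applies.
Property Tax Rebate: £104,750 is at or below the £166,500 threshold, so the full £7,180 applies.
Total: £2,592 + £6,075 + £3,850 + £7,180 = £19,697.

£19,697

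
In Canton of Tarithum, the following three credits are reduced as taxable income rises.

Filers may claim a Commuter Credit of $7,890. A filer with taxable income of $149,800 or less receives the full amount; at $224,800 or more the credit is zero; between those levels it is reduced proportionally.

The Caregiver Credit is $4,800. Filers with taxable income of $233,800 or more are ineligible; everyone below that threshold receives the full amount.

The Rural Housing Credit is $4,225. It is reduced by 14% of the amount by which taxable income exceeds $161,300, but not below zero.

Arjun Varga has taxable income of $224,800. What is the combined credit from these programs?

$4,800

Commuter Credit: $224,800 is at or above $224,800, so the credit is $0.
Caregiver Credit: $224,800 is below the $233,800 cutoff, so the full $4,800 applies.
Rural Housing Credit: 14% of the $63,500 excess over $161,300 is $8,890 ≥ base, so the credit is $0.
Total: $0 + $4,800 + $0 = $4,800.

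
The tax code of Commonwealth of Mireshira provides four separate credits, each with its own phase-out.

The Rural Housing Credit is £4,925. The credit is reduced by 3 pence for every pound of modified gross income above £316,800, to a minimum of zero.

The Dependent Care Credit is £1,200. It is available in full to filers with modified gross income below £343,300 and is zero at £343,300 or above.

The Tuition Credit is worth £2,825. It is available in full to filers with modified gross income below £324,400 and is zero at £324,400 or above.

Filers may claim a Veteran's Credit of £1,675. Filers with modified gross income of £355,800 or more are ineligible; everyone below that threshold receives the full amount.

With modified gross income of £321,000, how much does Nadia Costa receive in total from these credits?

£10,499

Rural Housing Credit: 3% of the £4,200 excess over £316,800 is £126; credit = £4,925 − £126 = £4,799.
Dependent Care Credit: £321,000 is below the £343,300 cutoff, so the full £1,200 applies.
Tuition Credit: £321,000 is below the £324,400 cutoff, so the full £2,825 applies.
Veteran's Credit: £321,000 is below the £355,800 cutoff, so the full £1,675 applies.
Total: £4,799 + £1,200 + £2,825 + £1,675 = £10,499.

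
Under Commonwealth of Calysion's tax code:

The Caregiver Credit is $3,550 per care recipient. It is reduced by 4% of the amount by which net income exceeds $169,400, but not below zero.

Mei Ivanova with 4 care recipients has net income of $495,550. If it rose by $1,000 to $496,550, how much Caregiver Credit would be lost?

At $495,550 — base = 4 × $3,550 = $14,200. 4% of the $326,150 excess over $169,400 is $13,046; credit = $14,200 − $13,046 = $1,154.
At $496,550 — base = 4 × $3,550 = $14,200. 4% of the $327,150 excess over $169,400 is $13,086; credit = $14,200 − $13,086 = $1,114.
Lost: $1,154 − $1,114 = $40.

$40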